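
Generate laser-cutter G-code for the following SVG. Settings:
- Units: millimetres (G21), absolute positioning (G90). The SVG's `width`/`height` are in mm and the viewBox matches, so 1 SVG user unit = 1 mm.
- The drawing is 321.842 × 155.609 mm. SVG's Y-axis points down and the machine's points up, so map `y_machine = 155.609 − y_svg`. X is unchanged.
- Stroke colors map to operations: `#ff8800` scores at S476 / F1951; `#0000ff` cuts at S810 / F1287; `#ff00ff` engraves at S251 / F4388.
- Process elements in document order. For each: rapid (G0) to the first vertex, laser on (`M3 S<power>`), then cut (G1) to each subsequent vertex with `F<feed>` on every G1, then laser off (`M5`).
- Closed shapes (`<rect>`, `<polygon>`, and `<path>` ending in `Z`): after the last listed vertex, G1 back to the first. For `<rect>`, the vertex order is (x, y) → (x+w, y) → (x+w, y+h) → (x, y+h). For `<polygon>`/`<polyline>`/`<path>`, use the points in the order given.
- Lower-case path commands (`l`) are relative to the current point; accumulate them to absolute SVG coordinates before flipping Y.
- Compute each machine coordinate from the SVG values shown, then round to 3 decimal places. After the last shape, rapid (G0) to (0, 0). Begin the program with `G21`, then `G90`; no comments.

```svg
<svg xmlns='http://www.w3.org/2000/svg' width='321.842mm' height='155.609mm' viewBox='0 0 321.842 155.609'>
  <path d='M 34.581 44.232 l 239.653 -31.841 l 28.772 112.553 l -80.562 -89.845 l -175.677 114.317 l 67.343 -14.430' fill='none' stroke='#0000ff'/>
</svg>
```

1 u = 1 mm; y_m = 155.609 − y.

[1] `<path>` open polyline, #0000ff→cut S810 F1287: (34.581,111.377) → (274.234,143.218) → (303.006,30.665) → (222.444,120.510) → (46.767,6.193) → (114.110,20.623)

G21
G90
G0 X34.581 Y111.377
M3 S810
G1 X274.234 Y143.218 F1287
G1 X303.006 Y30.665 F1287
G1 X222.444 Y120.510 F1287
G1 X46.767 Y6.193 F1287
G1 X114.110 Y20.623 F1287
M5
G0 X0.000 Y0.000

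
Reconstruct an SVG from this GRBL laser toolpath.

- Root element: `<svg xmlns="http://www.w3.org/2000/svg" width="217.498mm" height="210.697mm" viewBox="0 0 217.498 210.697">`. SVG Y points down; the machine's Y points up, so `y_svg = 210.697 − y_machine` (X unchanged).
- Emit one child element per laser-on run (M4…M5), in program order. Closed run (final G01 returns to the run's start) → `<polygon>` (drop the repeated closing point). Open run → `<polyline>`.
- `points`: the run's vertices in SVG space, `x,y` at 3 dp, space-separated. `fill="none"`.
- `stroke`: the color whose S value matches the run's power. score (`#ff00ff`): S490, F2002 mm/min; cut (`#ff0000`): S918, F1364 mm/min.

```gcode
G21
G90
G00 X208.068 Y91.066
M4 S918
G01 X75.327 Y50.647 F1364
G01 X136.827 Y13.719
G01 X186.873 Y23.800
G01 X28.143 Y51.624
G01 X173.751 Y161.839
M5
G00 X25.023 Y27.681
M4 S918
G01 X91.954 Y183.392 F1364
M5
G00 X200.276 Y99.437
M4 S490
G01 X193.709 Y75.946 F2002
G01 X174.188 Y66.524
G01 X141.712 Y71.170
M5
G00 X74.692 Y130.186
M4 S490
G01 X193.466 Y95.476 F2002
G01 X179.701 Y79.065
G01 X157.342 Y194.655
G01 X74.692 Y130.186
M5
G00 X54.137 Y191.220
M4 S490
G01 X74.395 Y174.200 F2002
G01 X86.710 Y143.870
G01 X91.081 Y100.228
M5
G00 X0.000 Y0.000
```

Each laser-on run becomes one SVG element. Flip Y back into SVG space with y_svg = 210.697 − y_machine.

Run 1: the run's S918 means `#ff0000` (cut). The run is open, so emit a `<polyline>` with points (Y-flipped): 208.068,119.631 75.327,160.050 136.827,196.978 186.873,186.897 28.143,159.073 173.751,48.858.

Run 2: power S918 maps to stroke `#ff0000` (cut). The run is open, so emit a `<polyline>` with points (Y-flipped): 25.023,183.016 91.954,27.305.

Run 3: the run's S490 means `#ff00ff` (score). The run is open, so emit a `<polyline>` with points (Y-flipped): 200.276,111.260 193.709,134.751 174.188,144.173 141.712,139.527.

Run 4: power S490 maps to stroke `#ff00ff` (score). The run returns to its start, so emit a `<polygon>` with points (Y-flipped): 74.692,80.511 193.466,115.221 179.701,131.632 157.342,16.042.

Run 5: power S490 maps to stroke `#ff00ff` (score). The run is open, so emit a `<polyline>` with points (Y-flipped): 54.137,19.477 74.395,36.497 86.710,66.827 91.081,110.469.

<svg xmlns="http://www.w3.org/2000/svg" width="217.498mm" height="210.697mm" viewBox="0 0 217.498 210.697">
  <polyline points="208.068,119.631 75.327,160.050 136.827,196.978 186.873,186.897 28.143,159.073 173.751,48.858" fill="none" stroke="#ff0000"/>
  <polyline points="25.023,183.016 91.954,27.305" fill="none" stroke="#ff0000"/>
  <polyline points="200.276,111.260 193.709,134.751 174.188,144.173 141.712,139.527" fill="none" stroke="#ff00ff"/>
  <polygon points="74.692,80.511 193.466,115.221 179.701,131.632 157.342,16.042" fill="none" stroke="#ff00ff"/>
  <polyline points="54.137,19.477 74.395,36.497 86.710,66.827 91.081,110.469" fill="none" stroke="#ff00ff"/>
</svg>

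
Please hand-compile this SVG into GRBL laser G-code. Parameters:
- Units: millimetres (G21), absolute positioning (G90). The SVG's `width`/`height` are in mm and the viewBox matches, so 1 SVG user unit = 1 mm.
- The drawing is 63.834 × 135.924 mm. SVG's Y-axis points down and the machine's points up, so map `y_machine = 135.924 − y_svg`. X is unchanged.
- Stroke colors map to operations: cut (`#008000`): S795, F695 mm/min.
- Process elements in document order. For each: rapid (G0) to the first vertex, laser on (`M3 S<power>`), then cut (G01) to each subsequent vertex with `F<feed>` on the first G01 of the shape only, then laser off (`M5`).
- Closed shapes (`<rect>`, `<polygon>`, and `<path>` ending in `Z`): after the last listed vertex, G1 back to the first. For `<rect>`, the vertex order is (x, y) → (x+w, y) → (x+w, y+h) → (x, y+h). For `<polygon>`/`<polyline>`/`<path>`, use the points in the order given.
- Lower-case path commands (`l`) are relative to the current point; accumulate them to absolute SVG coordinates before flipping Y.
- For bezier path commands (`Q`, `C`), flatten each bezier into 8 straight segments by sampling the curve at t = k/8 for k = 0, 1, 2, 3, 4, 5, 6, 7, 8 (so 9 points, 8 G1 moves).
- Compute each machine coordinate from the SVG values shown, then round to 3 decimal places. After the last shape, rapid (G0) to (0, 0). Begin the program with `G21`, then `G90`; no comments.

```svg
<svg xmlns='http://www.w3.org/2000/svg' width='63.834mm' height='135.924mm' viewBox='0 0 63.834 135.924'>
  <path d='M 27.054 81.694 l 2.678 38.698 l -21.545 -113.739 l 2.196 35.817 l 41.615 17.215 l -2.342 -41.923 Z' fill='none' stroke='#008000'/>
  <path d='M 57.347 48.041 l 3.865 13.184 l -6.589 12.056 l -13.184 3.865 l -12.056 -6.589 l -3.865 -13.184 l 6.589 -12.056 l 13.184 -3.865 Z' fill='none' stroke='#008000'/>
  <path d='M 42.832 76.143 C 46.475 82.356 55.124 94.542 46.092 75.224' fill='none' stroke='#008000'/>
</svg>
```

viewBox `0 0 63.834 135.924` with mm width/height → 1 unit = 1 mm. Flip: y_m = 135.924 − y_svg.

**Shape 1** — `<path>` closed polygon, stroke `#008000` → cut (S795, F695). Machine vertices: (27.054,54.230) → (29.732,15.532) → (8.187,129.271) → (10.383,93.454) → (51.998,76.239) → (49.656,118.162) → (27.054,54.230). Closed: final G1 returns to the first vertex.

**Shape 2** — `<path>` regular polygon, stroke `#008000` → cut (S795, F695). Machine vertices: (57.347,87.883) → (61.212,74.699) → (54.623,62.643) → (41.439,58.778) → (29.383,65.367) → (25.518,78.551) → (32.107,90.607) → (45.291,94.472) → (57.347,87.883). Closed: final G1 returns to the first vertex.

**Shape 3** — `<path>` cubic bezier, stroke `#008000` → cut (S795, F695). Control points (SVG): P0=(42.832,76.143), P1=(46.475,82.356), P2=(55.124,94.542), P3=(46.092,75.224); sampled at t=k/8. Machine vertices: (42.832,59.781) → (44.388,57.244) → (46.148,54.587) → (47.846,52.248) → (49.215,50.666) → (49.990,50.282) → (49.905,51.533) → (48.695,54.859) → (46.092,60.700). Open path.

G21
G90
G0 X27.054 Y54.230
M3 S795
G01 X29.732 Y15.532 F695
G01 X8.187 Y129.271
G01 X10.383 Y93.454
G01 X51.998 Y76.239
G01 X49.656 Y118.162
G01 X27.054 Y54.230
M5
G0 X57.347 Y87.883
M3 S795
G01 X61.212 Y74.699 F695
G01 X54.623 Y62.643
G01 X41.439 Y58.778
G01 X29.383 Y65.367
G01 X25.518 Y78.551
G01 X32.107 Y90.607
G01 X45.291 Y94.472
G01 X57.347 Y87.883
M5
G0 X42.832 Y59.781
M3 S795
G01 X44.388 Y57.244 F695
G01 X46.148 Y54.587
G01 X47.846 Y52.248
G01 X49.215 Y50.666
G01 X49.990 Y50.282
G01 X49.905 Y51.533
G01 X48.695 Y54.859
G01 X46.092 Y60.700
M5
G0 X0.000 Y0.000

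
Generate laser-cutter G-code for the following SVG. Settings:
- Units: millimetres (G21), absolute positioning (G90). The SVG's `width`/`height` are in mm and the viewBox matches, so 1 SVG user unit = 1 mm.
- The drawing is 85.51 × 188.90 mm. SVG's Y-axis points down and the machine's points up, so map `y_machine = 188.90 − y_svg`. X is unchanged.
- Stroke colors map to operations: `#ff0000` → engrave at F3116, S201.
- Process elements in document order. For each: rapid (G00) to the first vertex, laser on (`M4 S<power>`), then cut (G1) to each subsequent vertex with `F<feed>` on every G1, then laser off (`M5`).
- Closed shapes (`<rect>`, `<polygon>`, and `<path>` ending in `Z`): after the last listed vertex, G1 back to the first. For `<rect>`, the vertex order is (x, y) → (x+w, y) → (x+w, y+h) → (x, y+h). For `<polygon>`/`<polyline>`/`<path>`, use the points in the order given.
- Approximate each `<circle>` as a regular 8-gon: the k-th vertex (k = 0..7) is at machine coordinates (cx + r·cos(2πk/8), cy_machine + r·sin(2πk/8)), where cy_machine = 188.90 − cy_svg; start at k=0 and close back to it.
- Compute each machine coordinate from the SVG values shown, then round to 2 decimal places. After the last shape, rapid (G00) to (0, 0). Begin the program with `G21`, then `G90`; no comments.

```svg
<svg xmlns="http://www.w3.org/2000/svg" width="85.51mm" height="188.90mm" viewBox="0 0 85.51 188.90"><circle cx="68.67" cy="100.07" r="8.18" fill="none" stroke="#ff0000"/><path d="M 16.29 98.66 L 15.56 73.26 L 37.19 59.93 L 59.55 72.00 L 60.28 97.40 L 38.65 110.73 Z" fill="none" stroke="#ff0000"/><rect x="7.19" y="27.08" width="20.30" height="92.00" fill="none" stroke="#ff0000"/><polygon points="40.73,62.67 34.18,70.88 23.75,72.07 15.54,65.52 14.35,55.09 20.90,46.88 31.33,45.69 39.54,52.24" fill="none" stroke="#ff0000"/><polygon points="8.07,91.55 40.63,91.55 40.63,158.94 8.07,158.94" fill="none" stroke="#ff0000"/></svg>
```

Since the viewBox matches the mm dimensions, user units are millimetres directly. The only transform is the Y-flip y_m = 188.90 − y_svg.

Shape 1 is a circle drawn with `<circle>`. Its stroke #ff0000 means engrave at S201, F3116. After flipping Y the toolpath is (76.85,88.83) → (74.45,94.61) → (68.67,97.01) → (62.89,94.61) → (60.49,88.83) → (62.89,83.05) → (68.67,80.65) → (74.45,83.05) → (76.85,88.83), returning to the start.

Shape 2 is a regular polygon drawn with `<path>`. Its stroke #ff0000 means engrave at S201, F3116. After flipping Y the toolpath is (16.29,90.24) → (15.56,115.64) → (37.19,128.97) → (59.55,116.90) → (60.28,91.50) → (38.65,78.17) → (16.29,90.24), returning to the start.

Shape 3 is a rectangle drawn with `<rect>`. Its stroke #ff0000 means engrave at S201, F3116. After flipping Y the toolpath is (7.19,161.82) → (27.49,161.82) → (27.49,69.82) → (7.19,69.82) → (7.19,161.82), returning to the start.

Shape 4 is a regular polygon drawn with `<polygon>`. Its stroke #ff0000 means engrave at S201, F3116. After flipping Y the toolpath is (40.73,126.23) → (34.18,118.02) → (23.75,116.83) → (15.54,123.38) → (14.35,133.81) → (20.90,142.02) → (31.33,143.21) → (39.54,136.66) → (40.73,126.23), returning to the start.

Shape 5 is a rectangle drawn with `<polygon>`. Its stroke #ff0000 means engrave at S201, F3116. After flipping Y the toolpath is (8.07,97.35) → (40.63,97.35) → (40.63,29.96) → (8.07,29.96) → (8.07,97.35), returning to the start.

G21
G90
G00 X76.85 Y88.83
M4 S201
G1 X74.45 Y94.61 F3116
G1 X68.67 Y97.01 F3116
G1 X62.89 Y94.61 F3116
G1 X60.49 Y88.83 F3116
G1 X62.89 Y83.05 F3116
G1 X68.67 Y80.65 F3116
G1 X74.45 Y83.05 F3116
G1 X76.85 Y88.83 F3116
M5
G00 X16.29 Y90.24
M4 S201
G1 X15.56 Y115.64 F3116
G1 X37.19 Y128.97 F3116
G1 X59.55 Y116.90 F3116
G1 X60.28 Y91.50 F3116
G1 X38.65 Y78.17 F3116
G1 X16.29 Y90.24 F3116
M5
G00 X7.19 Y161.82
M4 S201
G1 X27.49 Y161.82 F3116
G1 X27.49 Y69.82 F3116
G1 X7.19 Y69.82 F3116
G1 X7.19 Y161.82 F3116
M5
G00 X40.73 Y126.23
M4 S201
G1 X34.18 Y118.02 F3116
G1 X23.75 Y116.83 F3116
G1 X15.54 Y123.38 F3116
G1 X14.35 Y133.81 F3116
G1 X20.90 Y142.02 F3116
G1 X31.33 Y143.21 F3116
G1 X39.54 Y136.66 F3116
G1 X40.73 Y126.23 F3116
M5
G00 X8.07 Y97.35
M4 S201
G1 X40.63 Y97.35 F3116
G1 X40.63 Y29.96 F3116
G1 X8.07 Y29.96 F3116
G1 X8.07 Y97.35 F3116
M5
G00 X0.00 Y0.00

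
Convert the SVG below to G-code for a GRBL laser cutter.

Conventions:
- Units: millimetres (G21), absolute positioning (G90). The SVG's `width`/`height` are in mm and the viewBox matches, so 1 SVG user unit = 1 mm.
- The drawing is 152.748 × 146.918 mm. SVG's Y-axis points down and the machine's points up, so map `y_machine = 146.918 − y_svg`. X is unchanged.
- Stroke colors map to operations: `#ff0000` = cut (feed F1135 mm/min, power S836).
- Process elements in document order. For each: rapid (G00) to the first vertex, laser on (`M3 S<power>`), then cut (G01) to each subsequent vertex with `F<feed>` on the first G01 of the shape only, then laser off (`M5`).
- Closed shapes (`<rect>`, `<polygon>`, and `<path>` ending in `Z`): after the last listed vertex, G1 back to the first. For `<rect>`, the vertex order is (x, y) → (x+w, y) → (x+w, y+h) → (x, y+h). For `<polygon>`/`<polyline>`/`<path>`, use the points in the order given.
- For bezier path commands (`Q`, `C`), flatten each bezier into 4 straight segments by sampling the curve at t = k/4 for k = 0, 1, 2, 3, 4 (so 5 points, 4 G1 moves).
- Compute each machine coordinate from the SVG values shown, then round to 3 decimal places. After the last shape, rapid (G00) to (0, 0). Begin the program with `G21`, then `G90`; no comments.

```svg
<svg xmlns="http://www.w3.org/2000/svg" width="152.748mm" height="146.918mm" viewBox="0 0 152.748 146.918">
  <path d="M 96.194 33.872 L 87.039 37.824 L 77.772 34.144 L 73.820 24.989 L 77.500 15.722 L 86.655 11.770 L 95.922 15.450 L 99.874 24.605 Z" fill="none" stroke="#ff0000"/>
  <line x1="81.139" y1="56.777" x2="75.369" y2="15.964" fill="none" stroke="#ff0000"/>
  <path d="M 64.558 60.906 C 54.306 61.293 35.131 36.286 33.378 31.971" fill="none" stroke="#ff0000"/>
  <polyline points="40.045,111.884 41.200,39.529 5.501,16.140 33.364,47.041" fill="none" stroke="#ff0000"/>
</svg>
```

G21
G90
G00 X96.194 Y113.046
M3 S836
G01 X87.039 Y109.094 F1135
G01 X77.772 Y112.774
G01 X73.820 Y121.929
G01 X77.500 Y131.196
G01 X86.655 Y135.148
G01 X95.922 Y131.468
G01 X99.874 Y122.313
G01 X96.194 Y113.046
M5
G00 X81.139 Y90.141
M3 S836
G01 X75.369 Y130.954 F1135
M5
G00 X64.558 Y86.012
M3 S836
G01 X55.608 Y89.763 F1135
G01 X45.781 Y98.716
G01 X37.548 Y108.551
G01 X33.378 Y114.947
M5
G00 X40.045 Y35.034
M3 S836
G01 X41.200 Y107.389 F1135
G01 X5.501 Y130.778
G01 X33.364 Y99.877
M5
G00 X0.000 Y0.000

1 u = 1 mm; y_m = 146.918 − y.

[1] `<path>` regular polygon, #ff0000→cut S836 F1135: (96.194,113.046) → (87.039,109.094) → (77.772,112.774) → (73.820,121.929) → (77.500,131.196) → (86.655,135.148) → (95.922,131.468) → (99.874,122.313) → (96.194,113.046) (closed)

[2] `<line>` line segment, #ff0000→cut S836 F1135: (81.139,90.141) → (75.369,130.954)

[3] `<path>` cubic bezier, #ff0000→cut S836 F1135: (64.558,86.012) → (55.608,89.763) → (45.781,98.716) → (37.548,108.551) → (33.378,114.947)

[4] `<polyline>` open polyline, #ff0000→cut S836 F1135: (40.045,35.034) → (41.200,107.389) → (5.501,130.778) → (33.364,99.877)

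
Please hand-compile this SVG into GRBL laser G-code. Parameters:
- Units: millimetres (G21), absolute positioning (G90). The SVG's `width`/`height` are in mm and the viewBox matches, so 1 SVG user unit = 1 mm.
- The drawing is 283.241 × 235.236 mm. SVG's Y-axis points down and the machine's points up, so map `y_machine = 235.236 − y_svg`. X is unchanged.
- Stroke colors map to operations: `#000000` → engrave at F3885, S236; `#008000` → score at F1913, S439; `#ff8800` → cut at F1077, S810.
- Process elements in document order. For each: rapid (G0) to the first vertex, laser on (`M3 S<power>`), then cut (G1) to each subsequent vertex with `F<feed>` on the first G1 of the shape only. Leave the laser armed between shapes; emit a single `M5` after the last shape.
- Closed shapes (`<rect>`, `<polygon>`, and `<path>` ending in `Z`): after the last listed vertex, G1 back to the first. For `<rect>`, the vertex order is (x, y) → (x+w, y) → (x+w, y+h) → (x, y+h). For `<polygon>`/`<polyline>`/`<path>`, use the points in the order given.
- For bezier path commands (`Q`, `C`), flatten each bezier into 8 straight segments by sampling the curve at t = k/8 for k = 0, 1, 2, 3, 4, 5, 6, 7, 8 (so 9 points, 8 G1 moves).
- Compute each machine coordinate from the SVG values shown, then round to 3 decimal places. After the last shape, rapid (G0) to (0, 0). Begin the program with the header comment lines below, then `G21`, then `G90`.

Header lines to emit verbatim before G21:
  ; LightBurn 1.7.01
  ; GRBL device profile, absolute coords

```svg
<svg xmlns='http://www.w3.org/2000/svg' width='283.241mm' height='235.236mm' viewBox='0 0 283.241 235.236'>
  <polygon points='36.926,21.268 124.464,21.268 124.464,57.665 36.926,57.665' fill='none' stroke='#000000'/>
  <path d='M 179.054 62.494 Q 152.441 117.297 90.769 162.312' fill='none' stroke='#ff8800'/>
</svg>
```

; LightBurn 1.7.01
; GRBL device profile, absolute coords
G21
G90
G0 X36.926 Y213.968
M3 S236
G1 X124.464 Y213.968 F3885
G1 X124.464 Y177.571
G1 X36.926 Y177.571
G1 X36.926 Y213.968
G0 X179.054 Y172.742
M3 S810
G1 X171.853 Y159.194 F1077
G1 X163.556 Y145.952
G1 X154.164 Y133.016
G1 X143.676 Y120.386
G1 X132.093 Y108.062
G1 X119.414 Y96.043
G1 X105.639 Y84.331
G1 X90.769 Y72.924
M5
G0 X0.000 Y0.000

1 u = 1 mm; y_m = 235.236 − y.

[1] `<polygon>` rectangle, #000000→engrave S236 F3885: (36.926,213.968) → (124.464,213.968) → (124.464,177.571) → (36.926,177.571) → (36.926,213.968) (closed)

[2] `<path>` quadratic bezier, #ff8800→cut S810 F1077: (179.054,172.742) → (171.853,159.194) → (163.556,145.952) → (154.164,133.016) → (143.676,120.386) → (132.093,108.062) → (119.414,96.043) → (105.639,84.331) → (90.769,72.924)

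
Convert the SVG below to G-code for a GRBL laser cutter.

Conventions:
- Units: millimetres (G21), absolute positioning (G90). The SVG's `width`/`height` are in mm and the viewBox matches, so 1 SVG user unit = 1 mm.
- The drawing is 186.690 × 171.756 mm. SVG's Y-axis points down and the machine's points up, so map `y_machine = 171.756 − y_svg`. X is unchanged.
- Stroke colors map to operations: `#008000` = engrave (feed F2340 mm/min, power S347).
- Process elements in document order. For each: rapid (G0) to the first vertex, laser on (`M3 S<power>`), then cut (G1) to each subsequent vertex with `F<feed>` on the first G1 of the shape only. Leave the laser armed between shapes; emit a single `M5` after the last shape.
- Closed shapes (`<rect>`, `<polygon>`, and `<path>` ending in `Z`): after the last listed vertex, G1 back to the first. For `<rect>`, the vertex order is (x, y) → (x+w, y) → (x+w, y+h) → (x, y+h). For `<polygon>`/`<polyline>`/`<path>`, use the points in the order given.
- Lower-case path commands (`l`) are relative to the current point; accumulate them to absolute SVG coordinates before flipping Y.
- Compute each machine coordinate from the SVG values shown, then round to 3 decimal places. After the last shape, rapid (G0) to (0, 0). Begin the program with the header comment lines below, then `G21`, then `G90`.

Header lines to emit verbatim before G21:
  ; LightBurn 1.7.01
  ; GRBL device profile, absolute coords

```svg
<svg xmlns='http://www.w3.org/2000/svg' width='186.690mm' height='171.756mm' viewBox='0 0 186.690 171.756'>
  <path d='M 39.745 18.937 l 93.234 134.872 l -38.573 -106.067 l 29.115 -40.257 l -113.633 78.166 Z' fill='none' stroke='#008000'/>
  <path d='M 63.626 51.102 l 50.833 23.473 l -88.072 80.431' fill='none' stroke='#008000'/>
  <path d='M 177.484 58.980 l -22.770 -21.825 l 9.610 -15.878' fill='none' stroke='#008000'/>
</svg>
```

; LightBurn 1.7.01
; GRBL device profile, absolute coords
G21
G90
G0 X39.745 Y152.819
M3 S347
G1 X132.979 Y17.947 F2340
G1 X94.406 Y124.014
G1 X123.521 Y164.271
G1 X9.888 Y86.105
G1 X39.745 Y152.819
G0 X63.626 Y120.654
M3 S347
G1 X114.459 Y97.181 F2340
G1 X26.387 Y16.750
G0 X177.484 Y112.776
M3 S347
G1 X154.714 Y134.601 F2340
G1 X164.324 Y150.479
M5
G0 X0.000 Y0.000

1 u = 1 mm; y_m = 171.756 − y.

[1] `<path>` closed polygon, #008000→engrave S347 F2340: (39.745,152.819) → (132.979,17.947) → (94.406,124.014) → (123.521,164.271) → (9.888,86.105) → (39.745,152.819) (closed)

[2] `<path>` open polyline, #008000→engrave S347 F2340: (63.626,120.654) → (114.459,97.181) → (26.387,16.750)

[3] `<path>` open polyline, #008000→engrave S347 F2340: (177.484,112.776) → (154.714,134.601) → (164.324,150.479)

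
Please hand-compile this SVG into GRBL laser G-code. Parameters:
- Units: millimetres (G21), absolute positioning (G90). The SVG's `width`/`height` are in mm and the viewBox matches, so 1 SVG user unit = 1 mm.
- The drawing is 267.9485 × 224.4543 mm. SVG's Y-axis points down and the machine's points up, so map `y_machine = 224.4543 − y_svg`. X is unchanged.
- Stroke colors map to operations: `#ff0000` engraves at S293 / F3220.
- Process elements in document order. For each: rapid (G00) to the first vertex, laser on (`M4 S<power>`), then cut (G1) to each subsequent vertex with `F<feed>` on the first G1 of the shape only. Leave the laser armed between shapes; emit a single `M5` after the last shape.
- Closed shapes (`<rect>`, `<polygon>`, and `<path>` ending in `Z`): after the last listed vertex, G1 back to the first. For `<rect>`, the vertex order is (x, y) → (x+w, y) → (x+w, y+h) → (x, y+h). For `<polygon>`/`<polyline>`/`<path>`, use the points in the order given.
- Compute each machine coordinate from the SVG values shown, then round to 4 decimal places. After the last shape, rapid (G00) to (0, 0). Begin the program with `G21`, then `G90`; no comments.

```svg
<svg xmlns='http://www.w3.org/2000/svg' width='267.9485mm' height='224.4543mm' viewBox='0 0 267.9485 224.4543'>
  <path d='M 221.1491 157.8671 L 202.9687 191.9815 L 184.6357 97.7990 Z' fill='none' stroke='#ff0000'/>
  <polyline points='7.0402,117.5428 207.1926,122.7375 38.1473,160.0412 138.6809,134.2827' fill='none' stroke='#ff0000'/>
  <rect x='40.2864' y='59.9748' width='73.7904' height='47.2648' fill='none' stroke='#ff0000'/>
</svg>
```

1 u = 1 mm; y_m = 224.4543 − y.

[1] `<path>` closed polygon, #ff0000→engrave S293 F3220: (221.1491,66.5872) → (202.9687,32.4728) → (184.6357,126.6553) → (221.1491,66.5872) (closed)

[2] `<polyline>` open polyline, #ff0000→engrave S293 F3220: (7.0402,106.9115) → (207.1926,101.7168) → (38.1473,64.4131) → (138.6809,90.1716)

[3] `<rect>` rectangle, #ff0000→engrave S293 F3220: (40.2864,164.4795) → (114.0768,164.4795) → (114.0768,117.2147) → (40.2864,117.2147) → (40.2864,164.4795) (closed)

G21
G90
G00 X221.1491 Y66.5872
M4 S293
G1 X202.9687 Y32.4728 F3220
G1 X184.6357 Y126.6553
G1 X221.1491 Y66.5872
G00 X7.0402 Y106.9115
M4 S293
G1 X207.1926 Y101.7168 F3220
G1 X38.1473 Y64.4131
G1 X138.6809 Y90.1716
G00 X40.2864 Y164.4795
M4 S293
G1 X114.0768 Y164.4795 F3220
G1 X114.0768 Y117.2147
G1 X40.2864 Y117.2147
G1 X40.2864 Y164.4795
M5
G00 X0.0000 Y0.0000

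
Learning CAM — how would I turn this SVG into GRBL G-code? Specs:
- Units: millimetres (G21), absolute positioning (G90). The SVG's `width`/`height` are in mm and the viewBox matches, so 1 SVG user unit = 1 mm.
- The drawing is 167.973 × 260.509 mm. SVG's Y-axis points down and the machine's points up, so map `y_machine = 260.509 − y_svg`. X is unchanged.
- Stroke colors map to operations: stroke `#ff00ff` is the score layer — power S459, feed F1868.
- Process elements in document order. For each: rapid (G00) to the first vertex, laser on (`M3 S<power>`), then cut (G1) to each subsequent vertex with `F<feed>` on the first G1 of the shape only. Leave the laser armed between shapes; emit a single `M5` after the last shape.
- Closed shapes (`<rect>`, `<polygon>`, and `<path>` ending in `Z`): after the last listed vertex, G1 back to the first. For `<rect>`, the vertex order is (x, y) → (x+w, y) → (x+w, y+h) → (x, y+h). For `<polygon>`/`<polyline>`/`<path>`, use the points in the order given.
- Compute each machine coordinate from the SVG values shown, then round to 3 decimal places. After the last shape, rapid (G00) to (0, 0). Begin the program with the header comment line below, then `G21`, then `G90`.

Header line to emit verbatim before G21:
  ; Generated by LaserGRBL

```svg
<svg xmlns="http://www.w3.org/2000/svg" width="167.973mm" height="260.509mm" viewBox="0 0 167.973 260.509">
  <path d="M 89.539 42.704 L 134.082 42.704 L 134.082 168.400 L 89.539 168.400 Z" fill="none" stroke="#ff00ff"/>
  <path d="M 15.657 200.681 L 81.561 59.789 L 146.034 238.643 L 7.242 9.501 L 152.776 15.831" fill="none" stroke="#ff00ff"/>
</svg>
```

1 u = 1 mm; y_m = 260.509 − y.

[1] `<path>` rectangle, #ff00ff→score S459 F1868: (89.539,217.805) → (134.082,217.805) → (134.082,92.109) → (89.539,92.109) → (89.539,217.805) (closed)

[2] `<path>` open polyline, #ff00ff→score S459 F1868: (15.657,59.828) → (81.561,200.720) → (146.034,21.866) → (7.242,251.008) → (152.776,244.678)

; Generated by LaserGRBL
G21
G90
G00 X89.539 Y217.805
M3 S459
G1 X134.082 Y217.805 F1868
G1 X134.082 Y92.109
G1 X89.539 Y92.109
G1 X89.539 Y217.805
G00 X15.657 Y59.828
M3 S459
G1 X81.561 Y200.720 F1868
G1 X146.034 Y21.866
G1 X7.242 Y251.008
G1 X152.776 Y244.678
M5
G00 X0.000 Y0.000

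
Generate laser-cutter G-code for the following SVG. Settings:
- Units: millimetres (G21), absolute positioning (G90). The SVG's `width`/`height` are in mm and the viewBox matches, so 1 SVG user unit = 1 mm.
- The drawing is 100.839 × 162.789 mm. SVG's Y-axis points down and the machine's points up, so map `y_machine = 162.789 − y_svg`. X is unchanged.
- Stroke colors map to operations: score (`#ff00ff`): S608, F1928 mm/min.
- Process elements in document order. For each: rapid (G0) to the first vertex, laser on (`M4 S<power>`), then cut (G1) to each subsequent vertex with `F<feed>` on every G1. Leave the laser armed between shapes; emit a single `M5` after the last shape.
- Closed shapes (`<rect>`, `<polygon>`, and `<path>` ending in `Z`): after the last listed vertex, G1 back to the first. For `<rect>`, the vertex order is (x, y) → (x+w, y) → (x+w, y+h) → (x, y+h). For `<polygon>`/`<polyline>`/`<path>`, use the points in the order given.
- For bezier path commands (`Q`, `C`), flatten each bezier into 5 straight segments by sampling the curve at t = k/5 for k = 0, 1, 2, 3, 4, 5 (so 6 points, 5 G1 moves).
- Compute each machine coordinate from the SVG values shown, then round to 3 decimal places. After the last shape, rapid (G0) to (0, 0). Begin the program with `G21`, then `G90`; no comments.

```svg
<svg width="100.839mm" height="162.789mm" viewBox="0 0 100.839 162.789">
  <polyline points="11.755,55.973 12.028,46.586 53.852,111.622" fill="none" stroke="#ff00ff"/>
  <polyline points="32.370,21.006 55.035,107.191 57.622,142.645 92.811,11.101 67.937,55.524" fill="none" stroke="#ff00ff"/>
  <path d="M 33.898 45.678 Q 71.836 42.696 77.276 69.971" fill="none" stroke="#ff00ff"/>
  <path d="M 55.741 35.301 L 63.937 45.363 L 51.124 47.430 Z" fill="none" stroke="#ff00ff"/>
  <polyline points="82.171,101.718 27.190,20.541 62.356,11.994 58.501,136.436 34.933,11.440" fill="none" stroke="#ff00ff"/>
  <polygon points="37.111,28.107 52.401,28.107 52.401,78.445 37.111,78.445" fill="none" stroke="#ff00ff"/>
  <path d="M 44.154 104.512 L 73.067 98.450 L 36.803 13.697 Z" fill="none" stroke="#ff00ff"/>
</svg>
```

Since the viewBox matches the mm dimensions, user units are millimetres directly. The only transform is the Y-flip y_m = 162.789 − y_svg.

Shape 1 is a open polyline drawn with `<polyline>`. Its stroke #ff00ff means score at S608, F1928. After flipping Y the toolpath is (11.755,106.816) → (12.028,116.203) → (53.852,51.167).

Shape 2 is a open polyline drawn with `<polyline>`. Its stroke #ff00ff means score at S608, F1928. After flipping Y the toolpath is (32.370,141.783) → (55.035,55.598) → (57.622,20.144) → (92.811,151.688) → (67.937,107.265).

Shape 3 is a quadratic bezier drawn with `<path>`. Its stroke #ff00ff means score at S608, F1928. After flipping Y the toolpath is (33.898,117.111) → (47.773,117.094) → (59.049,114.655) → (67.724,109.797) → (73.800,102.518) → (77.276,92.818).

Shape 4 is a regular polygon drawn with `<path>`. Its stroke #ff00ff means score at S608, F1928. After flipping Y the toolpath is (55.741,127.488) → (63.937,117.426) → (51.124,115.359) → (55.741,127.488), returning to the start.

Shape 5 is a open polyline drawn with `<polyline>`. Its stroke #ff00ff means score at S608, F1928. After flipping Y the toolpath is (82.171,61.071) → (27.190,142.248) → (62.356,150.795) → (58.501,26.353) → (34.933,151.349).

Shape 6 is a rectangle drawn with `<polygon>`. Its stroke #ff00ff means score at S608, F1928. After flipping Y the toolpath is (37.111,134.682) → (52.401,134.682) → (52.401,84.344) → (37.111,84.344) → (37.111,134.682), returning to the start.

Shape 7 is a closed polygon drawn with `<path>`. Its stroke #ff00ff means score at S608, F1928. After flipping Y the toolpath is (44.154,58.277) → (73.067,64.339) → (36.803,149.092) → (44.154,58.277), returning to the start.

G21
G90
G0 X11.755 Y106.816
M4 S608
G1 X12.028 Y116.203 F1928
G1 X53.852 Y51.167 F1928
G0 X32.370 Y141.783
M4 S608
G1 X55.035 Y55.598 F1928
G1 X57.622 Y20.144 F1928
G1 X92.811 Y151.688 F1928
G1 X67.937 Y107.265 F1928
G0 X33.898 Y117.111
M4 S608
G1 X47.773 Y117.094 F1928
G1 X59.049 Y114.655 F1928
G1 X67.724 Y109.797 F1928
G1 X73.800 Y102.518 F1928
G1 X77.276 Y92.818 F1928
G0 X55.741 Y127.488
M4 S608
G1 X63.937 Y117.426 F1928
G1 X51.124 Y115.359 F1928
G1 X55.741 Y127.488 F1928
G0 X82.171 Y61.071
M4 S608
G1 X27.190 Y142.248 F1928
G1 X62.356 Y150.795 F1928
G1 X58.501 Y26.353 F1928
G1 X34.933 Y151.349 F1928
G0 X37.111 Y134.682
M4 S608
G1 X52.401 Y134.682 F1928
G1 X52.401 Y84.344 F1928
G1 X37.111 Y84.344 F1928
G1 X37.111 Y134.682 F1928
G0 X44.154 Y58.277
M4 S608
G1 X73.067 Y64.339 F1928
G1 X36.803 Y149.092 F1928
G1 X44.154 Y58.277 F1928
M5
G0 X0.000 Y0.000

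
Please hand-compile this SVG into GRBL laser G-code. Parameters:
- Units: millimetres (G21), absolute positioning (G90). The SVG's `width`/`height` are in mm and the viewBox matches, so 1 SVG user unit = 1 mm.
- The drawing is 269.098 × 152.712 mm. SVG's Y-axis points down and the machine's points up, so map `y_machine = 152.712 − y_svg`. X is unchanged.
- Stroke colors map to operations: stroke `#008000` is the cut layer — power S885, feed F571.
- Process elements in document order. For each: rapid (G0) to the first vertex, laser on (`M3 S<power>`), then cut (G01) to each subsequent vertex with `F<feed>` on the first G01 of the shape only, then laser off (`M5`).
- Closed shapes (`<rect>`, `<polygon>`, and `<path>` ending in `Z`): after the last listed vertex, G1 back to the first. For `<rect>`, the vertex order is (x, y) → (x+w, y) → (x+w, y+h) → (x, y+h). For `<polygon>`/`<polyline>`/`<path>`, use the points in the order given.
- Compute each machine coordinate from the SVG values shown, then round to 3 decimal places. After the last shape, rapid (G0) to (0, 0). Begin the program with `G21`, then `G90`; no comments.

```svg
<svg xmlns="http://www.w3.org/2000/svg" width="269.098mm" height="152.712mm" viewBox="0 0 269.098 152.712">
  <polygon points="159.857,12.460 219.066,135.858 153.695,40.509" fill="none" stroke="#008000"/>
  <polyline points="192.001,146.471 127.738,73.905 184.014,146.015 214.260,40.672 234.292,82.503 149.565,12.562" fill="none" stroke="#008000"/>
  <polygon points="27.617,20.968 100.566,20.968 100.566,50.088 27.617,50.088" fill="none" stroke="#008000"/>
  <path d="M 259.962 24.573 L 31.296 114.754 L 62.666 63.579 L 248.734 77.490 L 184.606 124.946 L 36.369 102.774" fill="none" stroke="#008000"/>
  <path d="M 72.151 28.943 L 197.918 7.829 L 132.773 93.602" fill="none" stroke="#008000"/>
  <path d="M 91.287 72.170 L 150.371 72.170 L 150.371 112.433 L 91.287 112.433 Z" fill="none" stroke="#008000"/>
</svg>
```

G21
G90
G0 X159.857 Y140.252
M3 S885
G01 X219.066 Y16.854 F571
G01 X153.695 Y112.203
G01 X159.857 Y140.252
M5
G0 X192.001 Y6.241
M3 S885
G01 X127.738 Y78.807 F571
G01 X184.014 Y6.697
G01 X214.260 Y112.040
G01 X234.292 Y70.209
G01 X149.565 Y140.150
M5
G0 X27.617 Y131.744
M3 S885
G01 X100.566 Y131.744 F571
G01 X100.566 Y102.624
G01 X27.617 Y102.624
G01 X27.617 Y131.744
M5
G0 X259.962 Y128.139
M3 S885
G01 X31.296 Y37.958 F571
G01 X62.666 Y89.133
G01 X248.734 Y75.222
G01 X184.606 Y27.766
G01 X36.369 Y49.938
M5
G0 X72.151 Y123.769
M3 S885
G01 X197.918 Y144.883 F571
G01 X132.773 Y59.110
M5
G0 X91.287 Y80.542
M3 S885
G01 X150.371 Y80.542 F571
G01 X150.371 Y40.279
G01 X91.287 Y40.279
G01 X91.287 Y80.542
M5
G0 X0.000 Y0.000

Since the viewBox matches the mm dimensions, user units are millimetres directly. The only transform is the Y-flip y_m = 152.712 − y_svg.

Shape 1 is a closed polygon drawn with `<polygon>`. Its stroke #008000 means cut at S885, F571. After flipping Y the toolpath is (159.857,140.252) → (219.066,16.854) → (153.695,112.203) → (159.857,140.252), returning to the start.

Shape 2 is a open polyline drawn with `<polyline>`. Its stroke #008000 means cut at S885, F571. After flipping Y the toolpath is (192.001,6.241) → (127.738,78.807) → (184.014,6.697) → (214.260,112.040) → (234.292,70.209) → (149.565,140.150).

Shape 3 is a rectangle drawn with `<polygon>`. Its stroke #008000 means cut at S885, F571. After flipping Y the toolpath is (27.617,131.744) → (100.566,131.744) → (100.566,102.624) → (27.617,102.624) → (27.617,131.744), returning to the start.

Shape 4 is a open polyline drawn with `<path>`. Its stroke #008000 means cut at S885, F571. After flipping Y the toolpath is (259.962,128.139) → (31.296,37.958) → (62.666,89.133) → (248.734,75.222) → (184.606,27.766) → (36.369,49.938).

Shape 5 is a open polyline drawn with `<path>`. Its stroke #008000 means cut at S885, F571. After flipping Y the toolpath is (72.151,123.769) → (197.918,144.883) → (132.773,59.110).

Shape 6 is a rectangle drawn with `<path>`. Its stroke #008000 means cut at S885, F571. After flipping Y the toolpath is (91.287,80.542) → (150.371,80.542) → (150.371,40.279) → (91.287,40.279) → (91.287,80.542), returning to the start.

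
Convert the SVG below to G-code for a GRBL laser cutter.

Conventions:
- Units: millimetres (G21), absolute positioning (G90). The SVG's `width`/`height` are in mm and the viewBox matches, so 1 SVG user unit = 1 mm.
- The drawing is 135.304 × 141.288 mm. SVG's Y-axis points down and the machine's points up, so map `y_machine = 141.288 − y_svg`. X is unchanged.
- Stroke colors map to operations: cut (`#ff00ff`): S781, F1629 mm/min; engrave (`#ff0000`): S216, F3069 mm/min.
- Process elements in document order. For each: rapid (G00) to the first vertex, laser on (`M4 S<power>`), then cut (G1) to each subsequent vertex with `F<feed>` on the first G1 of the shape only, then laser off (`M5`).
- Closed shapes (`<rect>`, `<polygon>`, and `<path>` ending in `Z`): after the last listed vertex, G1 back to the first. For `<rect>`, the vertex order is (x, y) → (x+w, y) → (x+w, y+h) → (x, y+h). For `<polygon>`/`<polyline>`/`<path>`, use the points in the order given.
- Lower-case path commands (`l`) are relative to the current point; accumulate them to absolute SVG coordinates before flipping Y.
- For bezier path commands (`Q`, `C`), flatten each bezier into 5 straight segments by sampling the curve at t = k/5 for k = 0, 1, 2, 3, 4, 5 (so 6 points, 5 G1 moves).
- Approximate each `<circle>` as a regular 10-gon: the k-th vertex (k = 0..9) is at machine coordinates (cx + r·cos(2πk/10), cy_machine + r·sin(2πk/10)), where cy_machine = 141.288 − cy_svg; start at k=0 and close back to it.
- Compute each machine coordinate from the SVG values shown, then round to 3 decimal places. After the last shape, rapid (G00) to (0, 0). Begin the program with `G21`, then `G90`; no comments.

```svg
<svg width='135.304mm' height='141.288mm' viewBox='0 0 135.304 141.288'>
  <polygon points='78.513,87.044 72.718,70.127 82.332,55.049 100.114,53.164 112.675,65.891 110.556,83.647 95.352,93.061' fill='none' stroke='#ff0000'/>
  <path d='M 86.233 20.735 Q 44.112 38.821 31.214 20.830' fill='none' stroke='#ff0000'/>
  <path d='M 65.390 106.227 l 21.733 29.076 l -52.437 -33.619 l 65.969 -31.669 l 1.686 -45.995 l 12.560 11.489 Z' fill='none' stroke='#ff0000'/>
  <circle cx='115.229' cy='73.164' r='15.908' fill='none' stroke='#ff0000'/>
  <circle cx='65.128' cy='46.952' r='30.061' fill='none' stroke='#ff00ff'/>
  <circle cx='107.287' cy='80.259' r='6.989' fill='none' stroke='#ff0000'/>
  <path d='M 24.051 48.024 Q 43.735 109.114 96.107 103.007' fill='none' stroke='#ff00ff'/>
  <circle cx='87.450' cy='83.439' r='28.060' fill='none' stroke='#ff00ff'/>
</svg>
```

G21
G90
G00 X78.513 Y54.244
M4 S216
G1 X72.718 Y71.161 F3069
G1 X82.332 Y86.239
G1 X100.114 Y88.124
G1 X112.675 Y75.397
G1 X110.556 Y57.641
G1 X95.352 Y48.227
G1 X78.513 Y54.244
M5
G00 X86.233 Y120.553
M4 S216
G1 X70.554 Y114.762 F3069
G1 X57.212 Y111.857
G1 X46.208 Y111.838
G1 X37.542 Y114.705
G1 X31.214 Y120.458
M5
G00 X65.390 Y35.061
M4 S216
G1 X87.123 Y5.985 F3069
G1 X34.686 Y39.604
G1 X100.655 Y71.273
G1 X102.341 Y117.268
G1 X114.901 Y105.779
G1 X65.390 Y35.061
M5
G00 X131.137 Y68.124
M4 S216
G1 X128.099 Y77.474 F3069
G1 X120.145 Y83.253
G1 X110.313 Y83.253
G1 X102.359 Y77.474
G1 X99.321 Y68.124
G1 X102.359 Y58.774
G1 X110.313 Y52.995
G1 X120.145 Y52.995
G1 X128.099 Y58.774
G1 X131.137 Y68.124
M5
G00 X95.189 Y94.336
M4 S781
G1 X89.448 Y112.005 F1629
G1 X74.417 Y122.926
G1 X55.839 Y122.926
G1 X40.808 Y112.005
G1 X35.067 Y94.336
G1 X40.808 Y76.667
G1 X55.839 Y65.746
G1 X74.417 Y65.746
G1 X89.448 Y76.667
G1 X95.189 Y94.336
M5
G00 X114.276 Y61.029
M4 S216
G1 X112.941 Y65.137 F3069
G1 X109.447 Y67.676
G1 X105.127 Y67.676
G1 X101.633 Y65.137
G1 X100.298 Y61.029
G1 X101.633 Y56.921
G1 X105.127 Y54.382
G1 X109.447 Y54.382
G1 X112.941 Y56.921
G1 X114.276 Y61.029
M5
G00 X24.051 Y93.264
M4 S781
G1 X33.232 Y71.516 F1629
G1 X45.028 Y55.144
G1 X59.439 Y44.147
G1 X76.466 Y38.526
G1 X96.107 Y38.281
M5
G00 X115.510 Y57.849
M4 S781
G1 X110.151 Y74.342 F1629
G1 X96.121 Y84.536
G1 X78.779 Y84.536
G1 X64.749 Y74.342
G1 X59.390 Y57.849
G1 X64.749 Y41.356
G1 X78.779 Y31.162
G1 X96.121 Y31.162
G1 X110.151 Y41.356
G1 X115.510 Y57.849
M5
G00 X0.000 Y0.000

1 u = 1 mm; y_m = 141.288 − y.

[1] `<polygon>` regular polygon, #ff0000→engrave S216 F3069: (78.513,54.244) → (72.718,71.161) → (82.332,86.239) → (100.114,88.124) → (112.675,75.397) → (110.556,57.641) → (95.352,48.227) → (78.513,54.244) (closed)

[2] `<path>` quadratic bezier, #ff0000→engrave S216 F3069: (86.233,120.553) → (70.554,114.762) → (57.212,111.857) → (46.208,111.838) → (37.542,114.705) → (31.214,120.458)

[3] `<path>` closed polygon, #ff0000→engrave S216 F3069: (65.390,35.061) → (87.123,5.985) → (34.686,39.604) → (100.655,71.273) → (102.341,117.268) → (114.901,105.779) → (65.390,35.061) (closed)

[4] `<circle>` circle, #ff0000→engrave S216 F3069: (131.137,68.124) → (128.099,77.474) → (120.145,83.253) → (110.313,83.253) → (102.359,77.474) → (99.321,68.124) → (102.359,58.774) → (110.313,52.995) → (120.145,52.995) → (128.099,58.774) → (131.137,68.124) (closed)

[5] `<circle>` circle, #ff00ff→cut S781 F1629: (95.189,94.336) → (89.448,112.005) → (74.417,122.926) → (55.839,122.926) → (40.808,112.005) → (35.067,94.336) → (40.808,76.667) → (55.839,65.746) → (74.417,65.746) → (89.448,76.667) → (95.189,94.336) (closed)

[6] `<circle>` circle, #ff0000→engrave S216 F3069: (114.276,61.029) → (112.941,65.137) → (109.447,67.676) → (105.127,67.676) → (101.633,65.137) → (100.298,61.029) → (101.633,56.921) → (105.127,54.382) → (109.447,54.382) → (112.941,56.921) → (114.276,61.029) (closed)

[7] `<path>` quadratic bezier, #ff00ff→cut S781 F1629: (24.051,93.264) → (33.232,71.516) → (45.028,55.144) → (59.439,44.147) → (76.466,38.526) → (96.107,38.281)

[8] `<circle>` circle, #ff00ff→cut S781 F1629: (115.510,57.849) → (110.151,74.342) → (96.121,84.536) → (78.779,84.536) → (64.749,74.342) → (59.390,57.849) → (64.749,41.356) → (78.779,31.162) → (96.121,31.162) → (110.151,41.356) → (115.510,57.849) (closed)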